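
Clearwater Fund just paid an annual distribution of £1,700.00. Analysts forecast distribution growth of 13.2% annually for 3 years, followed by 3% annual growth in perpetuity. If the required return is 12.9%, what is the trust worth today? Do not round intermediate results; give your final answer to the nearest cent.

£22955.39

D_1 = 1924.40000
D_2 = 2178.42080
D_3 = 2465.97235
Terminal value at year 3: TV = D_3×(1+g_2)/(r−g_2) = 2539.95152/0.099 = 25656.07592
P_0 = D_1/(1+r)^1 + D_2/(1+r)^2 + D_3/(1+r)^3 + TV/(1+r)^3
    = 1704.51727 + 1709.04655 + 1713.58786 + 17828.23731 = 22955.38899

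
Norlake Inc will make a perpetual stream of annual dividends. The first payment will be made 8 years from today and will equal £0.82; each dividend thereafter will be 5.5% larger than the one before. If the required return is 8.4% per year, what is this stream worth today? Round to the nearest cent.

Value at end of year 7: C₁ / (r − g) = £0.82 / (0.084 − 0.055) = £28.2759
Discount to today: PV = £28.2759 / (1 + 0.084)^7 = £28.2759 / 1.758754 = £16.08

£16.08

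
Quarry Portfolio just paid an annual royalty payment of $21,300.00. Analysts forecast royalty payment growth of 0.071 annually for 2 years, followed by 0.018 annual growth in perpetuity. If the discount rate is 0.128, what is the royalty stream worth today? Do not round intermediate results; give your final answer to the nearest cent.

D_1 = 22812.30000
D_2 = 24431.97330
Terminal value at year 2: TV = D_2×(1+g_2)/(r−g_2) = 24871.74882/0.11 = 226106.80745
P_0 = D_1/(1+r)^1 + D_2/(1+r)^2 + TV/(1+r)^2
    = 20223.67021 + 19201.72943 + 177703.27782 = 217128.67747

$217128.68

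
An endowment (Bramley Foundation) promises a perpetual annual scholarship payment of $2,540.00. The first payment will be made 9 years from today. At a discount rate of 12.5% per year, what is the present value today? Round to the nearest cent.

Value at end of year 8: C / r = $2,540.00 / 0.125 = $20,320.0000
Discount to today: PV = $20,320.0000 / (1 + 0.125)^8 = $20,320.0000 / 2.565785 = $7,919.61

$7919.61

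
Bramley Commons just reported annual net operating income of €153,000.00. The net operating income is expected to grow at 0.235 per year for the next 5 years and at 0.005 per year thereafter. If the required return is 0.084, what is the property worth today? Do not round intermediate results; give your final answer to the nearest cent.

D_1 = 188955.00000
D_2 = 233359.42500
D_3 = 288198.88987
D_4 = 355925.62900
D_5 = 439568.15181
Terminal value at year 5: TV = D_5×(1+g_2)/(r−g_2) = 441765.99257/0.079 = 5591974.58948
P_0 = D_1/(1+r)^1 + D_2/(1+r)^2 + D_3/(1+r)^3 + D_4/(1+r)^4 + D_5/(1+r)^5 + TV/(1+r)^5
    = 174312.73063 + 198594.30104 + 226258.26733 + 257775.79349 + 293683.67617 + 3736102.46263 = 4886727.23129

€4886727.23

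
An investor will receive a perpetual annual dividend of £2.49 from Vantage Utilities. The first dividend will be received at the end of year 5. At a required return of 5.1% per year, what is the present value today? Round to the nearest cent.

Value at end of year 4: C / r = £2.49 / 0.051 = £48.8235
Discount to today: PV = £48.8235 / (1 + 0.051)^4 = £48.8235 / 1.220143 = £40.01

£40.01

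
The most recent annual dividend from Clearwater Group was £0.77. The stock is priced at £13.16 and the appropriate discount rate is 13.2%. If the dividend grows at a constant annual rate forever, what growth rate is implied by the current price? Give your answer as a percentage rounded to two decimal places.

6.94%

P = D₀(1+g)/(r−g) ⇒ P(r−g) = D₀(1+g) ⇒ g(P+D₀) = P·r − D₀
g = (P·r − D₀)/(P + D₀) = (£13.16×0.132 − £0.77) / (£13.16 + £0.77) = 0.069427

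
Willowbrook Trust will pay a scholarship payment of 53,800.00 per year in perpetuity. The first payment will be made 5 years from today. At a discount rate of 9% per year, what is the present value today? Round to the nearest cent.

423480.85

Value at end of year 4: C / r = 53,800.00 / 0.09 = 597,777.7778
Discount to today: PV = 597,777.7778 / (1 + 0.09)^4 = 597,777.7778 / 1.411582 = 423,480.85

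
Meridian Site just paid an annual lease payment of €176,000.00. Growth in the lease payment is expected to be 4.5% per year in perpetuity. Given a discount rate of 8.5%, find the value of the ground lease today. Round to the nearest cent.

D₁ = D₀ × (1 + g) = €176,000.00 × 1.045 = €183,920.0000
Growing perpetuity: P = D₁ / (r − g) = €183,920.0000 / (0.085 − 0.045) = €4,598,000.00

€4598000.00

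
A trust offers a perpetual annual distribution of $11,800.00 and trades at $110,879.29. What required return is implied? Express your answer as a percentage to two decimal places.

10.64%

P = C/r ⇒ r = C/P = $11,800.00/$110,879.29 = 0.106422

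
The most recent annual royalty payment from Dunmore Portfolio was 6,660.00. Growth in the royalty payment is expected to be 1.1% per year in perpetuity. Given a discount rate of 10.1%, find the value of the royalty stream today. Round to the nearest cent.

D₁ = D₀ × (1 + g) = 6,660.00 × 1.011 = 6,733.2600
Growing perpetuity: P = D₁ / (r − g) = 6,733.2600 / (0.101 − 0.011) = 74,814.00

74814.00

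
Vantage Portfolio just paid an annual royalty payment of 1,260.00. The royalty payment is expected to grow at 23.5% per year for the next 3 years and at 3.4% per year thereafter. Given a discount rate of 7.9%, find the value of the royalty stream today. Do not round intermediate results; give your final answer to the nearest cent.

48394.70

D_1 = 1556.10000
D_2 = 1921.78350
D_3 = 2373.40262
Terminal value at year 3: TV = D_3×(1+g_2)/(r−g_2) = 2454.09831/0.045 = 54535.51804
P_0 = D_1/(1+r)^1 + D_2/(1+r)^2 + D_3/(1+r)^3 + TV/(1+r)^3
    = 1442.16867 + 1650.67499 + 1889.32679 + 43412.53124 = 48394.70170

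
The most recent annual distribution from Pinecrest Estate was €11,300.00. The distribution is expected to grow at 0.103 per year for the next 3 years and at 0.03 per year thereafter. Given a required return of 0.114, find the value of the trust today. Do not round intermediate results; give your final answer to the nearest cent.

€167730.29

D_1 = 12463.90000
D_2 = 13747.68170
D_3 = 15163.69292
Terminal value at year 3: TV = D_3×(1+g_2)/(r−g_2) = 15618.60370/0.084 = 185935.75836
P_0 = D_1/(1+r)^1 + D_2/(1+r)^2 + D_3/(1+r)^3 + TV/(1+r)^3
    = 11188.42011 + 11077.94199 + 10968.55477 + 134495.37400 = 167730.29087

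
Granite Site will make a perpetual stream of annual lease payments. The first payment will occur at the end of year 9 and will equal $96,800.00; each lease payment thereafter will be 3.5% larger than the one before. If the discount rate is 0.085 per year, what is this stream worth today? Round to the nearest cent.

$1008016.05

Value at end of year 8: C₁ / (r − g) = $96,800.00 / (0.085 − 0.035) = $1,936,000.0000
Discount to today: PV = $1,936,000.0000 / (1 + 0.085)^8 = $1,936,000.0000 / 1.920604 = $1,008,016.05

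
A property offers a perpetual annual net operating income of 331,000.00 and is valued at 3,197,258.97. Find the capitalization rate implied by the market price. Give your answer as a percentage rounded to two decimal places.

10.35%

P = C/r ⇒ r = C/P = 331,000.00/3,197,258.97 = 0.103526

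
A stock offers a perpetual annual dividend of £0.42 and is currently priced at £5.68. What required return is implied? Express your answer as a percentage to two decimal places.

P = C/r ⇒ r = C/P = £0.42/£5.68 = 0.073944

7.39%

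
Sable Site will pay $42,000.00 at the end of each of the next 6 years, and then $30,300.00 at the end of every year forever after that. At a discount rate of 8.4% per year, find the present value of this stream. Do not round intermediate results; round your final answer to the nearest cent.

PV of 6-year annuity: $42,000.00 × [1 − (1+0.084)^−6] / 0.084 = 191827.19516
Perpetuity value at year 6: $30,300.00 / 0.084 = 360714.28571
PV of perpetuity: 360714.28571 / (1+0.084)^6 = 222324.66635
Total PV = 191827.19516 + 222324.66635 = 414151.86151

$414151.86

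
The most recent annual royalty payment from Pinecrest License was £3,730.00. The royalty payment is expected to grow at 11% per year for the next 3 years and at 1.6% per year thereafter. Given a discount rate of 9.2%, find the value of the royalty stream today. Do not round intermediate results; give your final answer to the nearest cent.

£63933.86

D_1 = 4140.30000
D_2 = 4595.73300
D_3 = 5101.26363
Terminal value at year 3: TV = D_3×(1+g_2)/(r−g_2) = 5182.88385/0.076 = 68195.84011
P_0 = D_1/(1+r)^1 + D_2/(1+r)^2 + D_3/(1+r)^3 + TV/(1+r)^3
    = 3791.48352 + 3853.98050 + 3917.50765 + 52370.89172 = 63933.86339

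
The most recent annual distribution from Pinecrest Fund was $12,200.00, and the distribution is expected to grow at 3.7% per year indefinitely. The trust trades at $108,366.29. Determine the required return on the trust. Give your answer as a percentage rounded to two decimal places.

D₁ = $12,200.00 × 1.037 = $12,651.4000
P = D₁/(r − g) ⇒ r = D₁/P + g = $12,651.4000/$108,366.29 + 0.037 = 0.116747 + 0.037 = 0.153747

15.37%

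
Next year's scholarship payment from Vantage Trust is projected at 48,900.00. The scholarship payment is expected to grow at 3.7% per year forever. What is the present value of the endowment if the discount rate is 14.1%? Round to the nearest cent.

470192.31

Growing perpetuity: P = D₁ / (r − g) = 48,900.0000 / (0.141 − 0.037) = 470,192.31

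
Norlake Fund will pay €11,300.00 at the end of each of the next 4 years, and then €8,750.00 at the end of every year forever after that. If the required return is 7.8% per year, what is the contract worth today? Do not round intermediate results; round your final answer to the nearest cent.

€120663.15

PV of 4-year annuity: €11,300.00 × [1 − (1+0.078)^−4] / 0.078 = 37594.25702
Perpetuity value at year 4: €8,750.00 / 0.078 = 112179.48718
PV of perpetuity: 112179.48718 / (1+0.078)^4 = 83068.88993
Total PV = 37594.25702 + 83068.88993 = 120663.14695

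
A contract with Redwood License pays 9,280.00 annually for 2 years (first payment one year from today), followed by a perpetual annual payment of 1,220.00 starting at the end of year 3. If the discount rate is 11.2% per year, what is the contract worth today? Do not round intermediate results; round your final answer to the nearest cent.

24659.23

PV of 2-year annuity: 9,280.00 × [1 − (1+0.112)^−2] / 0.112 = 15850.11128
Perpetuity value at year 2: 1,220.00 / 0.112 = 10892.85714
PV of perpetuity: 10892.85714 / (1+0.112)^2 = 8809.11407
Total PV = 15850.11128 + 8809.11407 = 24659.22534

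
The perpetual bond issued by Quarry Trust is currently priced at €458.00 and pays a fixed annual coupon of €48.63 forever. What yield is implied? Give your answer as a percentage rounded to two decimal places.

10.62%

P = C/r ⇒ r = C/P = €48.63/€458.00 = 0.106179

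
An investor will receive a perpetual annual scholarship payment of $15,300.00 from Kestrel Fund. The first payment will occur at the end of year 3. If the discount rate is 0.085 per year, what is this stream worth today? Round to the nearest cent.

$152901.95

Value at end of year 2: C / r = $15,300.00 / 0.085 = $180,000.0000
Discount to today: PV = $180,000.0000 / (1 + 0.085)^2 = $180,000.0000 / 1.177225 = $152,901.95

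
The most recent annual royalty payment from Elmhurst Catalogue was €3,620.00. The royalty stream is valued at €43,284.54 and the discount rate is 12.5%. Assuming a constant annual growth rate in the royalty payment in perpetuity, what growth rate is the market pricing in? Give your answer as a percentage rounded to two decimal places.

3.82%

P = D₀(1+g)/(r−g) ⇒ P(r−g) = D₀(1+g) ⇒ g(P+D₀) = P·r − D₀
g = (P·r − D₀)/(P + D₀) = (€43,284.54×0.125 − €3,620.00) / (€43,284.54 + €3,620.00) = 0.038175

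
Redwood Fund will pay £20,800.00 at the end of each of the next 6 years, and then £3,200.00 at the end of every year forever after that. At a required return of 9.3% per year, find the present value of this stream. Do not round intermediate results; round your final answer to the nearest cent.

PV of 6-year annuity: £20,800.00 × [1 − (1+0.093)^−6] / 0.093 = 92478.39437
Perpetuity value at year 6: £3,200.00 / 0.093 = 34408.60215
PV of perpetuity: 34408.60215 / (1+0.093)^6 = 20181.15686
Total PV = 92478.39437 + 20181.15686 = 112659.55123

£112659.55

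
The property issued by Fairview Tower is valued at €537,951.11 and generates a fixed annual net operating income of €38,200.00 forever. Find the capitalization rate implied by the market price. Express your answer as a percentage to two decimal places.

P = C/r ⇒ r = C/P = €38,200.00/€537,951.11 = 0.071010

7.10%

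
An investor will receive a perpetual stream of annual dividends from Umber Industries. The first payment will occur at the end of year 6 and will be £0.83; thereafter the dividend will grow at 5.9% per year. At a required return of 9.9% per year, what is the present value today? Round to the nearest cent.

£12.94

Value at end of year 5: C₁ / (r − g) = £0.83 / (0.099 − 0.059) = £20.7500
Discount to today: PV = £20.7500 / (1 + 0.099)^5 = £20.7500 / 1.603203 = £12.94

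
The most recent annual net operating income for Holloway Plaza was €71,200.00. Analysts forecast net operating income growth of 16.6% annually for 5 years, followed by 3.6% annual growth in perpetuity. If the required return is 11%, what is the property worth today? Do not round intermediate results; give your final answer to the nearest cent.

D_1 = 83019.20000
D_2 = 96800.38720
D_3 = 112869.25148
D_4 = 131605.54722
D_5 = 153452.06806
Terminal value at year 5: TV = D_5×(1+g_2)/(r−g_2) = 158976.34251/0.074 = 2148328.95282
P_0 = D_1/(1+r)^1 + D_2/(1+r)^2 + D_3/(1+r)^3 + D_4/(1+r)^4 + D_5/(1+r)^5 + TV/(1+r)^5
    = 74792.07207 + 78565.36580 + 82529.02389 + 86692.65032 + 91066.33358 + 1274928.67016 = 1688574.11583

€1688574.12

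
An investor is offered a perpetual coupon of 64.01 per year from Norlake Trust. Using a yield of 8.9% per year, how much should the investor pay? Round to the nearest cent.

719.21

Level perpetuity: PV = C / r = 64.01 / 0.089 = 719.21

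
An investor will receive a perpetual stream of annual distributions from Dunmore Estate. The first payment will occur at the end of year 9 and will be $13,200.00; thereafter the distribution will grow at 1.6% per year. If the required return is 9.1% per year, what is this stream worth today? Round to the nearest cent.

$87682.85

Value at end of year 8: C₁ / (r − g) = $13,200.00 / (0.091 − 0.016) = $176,000.0000
Discount to today: PV = $176,000.0000 / (1 + 0.091)^8 = $176,000.0000 / 2.007234 = $87,682.85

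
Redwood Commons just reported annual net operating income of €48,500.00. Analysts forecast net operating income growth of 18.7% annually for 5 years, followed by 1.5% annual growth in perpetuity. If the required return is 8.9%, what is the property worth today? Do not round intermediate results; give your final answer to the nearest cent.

D_1 = 57569.50000
D_2 = 68334.99650
D_3 = 81113.64085
D_4 = 96281.89168
D_5 = 114286.60543
Terminal value at year 5: TV = D_5×(1+g_2)/(r−g_2) = 116000.90451/0.074 = 1567579.79067
P_0 = D_1/(1+r)^1 + D_2/(1+r)^2 + D_3/(1+r)^3 + D_4/(1+r)^4 + D_5/(1+r)^5 + TV/(1+r)^5
    = 52864.55464 + 57621.87911 + 62807.31911 + 68459.40108 + 74620.11854 + 1023505.67993 = 1339878.95240

€1339878.95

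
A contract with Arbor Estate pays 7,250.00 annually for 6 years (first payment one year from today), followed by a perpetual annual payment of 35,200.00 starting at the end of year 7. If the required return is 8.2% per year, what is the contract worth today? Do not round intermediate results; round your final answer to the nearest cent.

PV of 6-year annuity: 7,250.00 × [1 − (1+0.082)^−6] / 0.082 = 33313.49346
Perpetuity value at year 6: 35,200.00 / 0.082 = 429268.29268
PV of perpetuity: 429268.29268 / (1+0.082)^6 = 267525.53822
Total PV = 33313.49346 + 267525.53822 = 300839.03169

300839.03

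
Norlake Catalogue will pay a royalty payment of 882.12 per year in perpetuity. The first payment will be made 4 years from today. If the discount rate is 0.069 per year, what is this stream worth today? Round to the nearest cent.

Value at end of year 3: C / r = 882.12 / 0.069 = 12,784.3478
Discount to today: PV = 12,784.3478 / (1 + 0.069)^3 = 12,784.3478 / 1.221612 = 10,465.15

10465.15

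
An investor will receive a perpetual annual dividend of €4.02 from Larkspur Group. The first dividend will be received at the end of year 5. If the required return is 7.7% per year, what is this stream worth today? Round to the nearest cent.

€38.80

Value at end of year 4: C / r = €4.02 / 0.077 = €52.2078
Discount to today: PV = €52.2078 / (1 + 0.077)^4 = €52.2078 / 1.345435 = €38.80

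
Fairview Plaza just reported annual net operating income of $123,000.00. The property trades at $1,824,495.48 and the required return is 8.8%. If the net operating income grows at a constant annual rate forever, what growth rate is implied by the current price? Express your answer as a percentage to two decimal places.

1.93%

P = D₀(1+g)/(r−g) ⇒ P(r−g) = D₀(1+g) ⇒ g(P+D₀) = P·r − D₀
g = (P·r − D₀)/(P + D₀) = ($1,824,495.48×0.088 − $123,000.00) / ($1,824,495.48 + $123,000.00) = 0.019284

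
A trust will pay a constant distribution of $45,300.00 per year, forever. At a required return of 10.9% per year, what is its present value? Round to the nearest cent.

Level perpetuity: PV = C / r = $45,300.00 / 0.109 = $415,596.33

$415596.33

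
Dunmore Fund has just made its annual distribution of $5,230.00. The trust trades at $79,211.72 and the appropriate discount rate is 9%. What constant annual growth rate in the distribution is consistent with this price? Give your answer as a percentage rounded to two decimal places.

2.25%

P = D₀(1+g)/(r−g) ⇒ P(r−g) = D₀(1+g) ⇒ g(P+D₀) = P·r − D₀
g = (P·r − D₀)/(P + D₀) = ($79,211.72×0.09 − $5,230.00) / ($79,211.72 + $5,230.00) = 0.022490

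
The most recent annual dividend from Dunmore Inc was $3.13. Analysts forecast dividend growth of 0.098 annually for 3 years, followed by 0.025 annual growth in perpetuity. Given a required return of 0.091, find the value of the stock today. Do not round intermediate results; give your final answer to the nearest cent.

D_1 = 3.43674
D_2 = 3.77354
D_3 = 4.14335
Terminal value at year 3: TV = D_3×(1+g_2)/(r−g_2) = 4.24693/0.066 = 64.34744
P_0 = D_1/(1+r)^1 + D_2/(1+r)^2 + D_3/(1+r)^3 + TV/(1+r)^3
    = 3.15008 + 3.17029 + 3.19063 + 49.55153 = 59.06254

$59.06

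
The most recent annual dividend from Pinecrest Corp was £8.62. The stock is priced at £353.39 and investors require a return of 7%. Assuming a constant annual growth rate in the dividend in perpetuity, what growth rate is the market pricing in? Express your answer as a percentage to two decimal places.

4.45%

P = D₀(1+g)/(r−g) ⇒ P(r−g) = D₀(1+g) ⇒ g(P+D₀) = P·r − D₀
g = (P·r − D₀)/(P + D₀) = (£353.39×0.07 − £8.62) / (£353.39 + £8.62) = 0.044522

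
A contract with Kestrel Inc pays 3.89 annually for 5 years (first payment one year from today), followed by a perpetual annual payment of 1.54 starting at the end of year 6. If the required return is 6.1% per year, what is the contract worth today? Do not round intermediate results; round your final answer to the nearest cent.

PV of 5-year annuity: 3.89 × [1 − (1+0.061)^−5] / 0.061 = 16.34161
Perpetuity value at year 5: 1.54 / 0.061 = 25.24590
PV of perpetuity: 25.24590 / (1+0.061)^5 = 18.77647
Total PV = 16.34161 + 18.77647 = 35.11809

35.12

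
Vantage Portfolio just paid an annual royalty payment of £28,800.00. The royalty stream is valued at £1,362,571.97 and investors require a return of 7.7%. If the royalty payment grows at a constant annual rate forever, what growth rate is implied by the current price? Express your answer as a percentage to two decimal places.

5.47%

P = D₀(1+g)/(r−g) ⇒ P(r−g) = D₀(1+g) ⇒ g(P+D₀) = P·r − D₀
g = (P·r − D₀)/(P + D₀) = (£1,362,571.97×0.077 − £28,800.00) / (£1,362,571.97 + £28,800.00) = 0.054707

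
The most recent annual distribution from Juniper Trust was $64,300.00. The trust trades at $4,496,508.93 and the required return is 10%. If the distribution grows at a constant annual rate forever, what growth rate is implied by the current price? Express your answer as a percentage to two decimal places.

P = D₀(1+g)/(r−g) ⇒ P(r−g) = D₀(1+g) ⇒ g(P+D₀) = P·r − D₀
g = (P·r − D₀)/(P + D₀) = ($4,496,508.93×0.1 − $64,300.00) / ($4,496,508.93 + $64,300.00) = 0.084492

8.45%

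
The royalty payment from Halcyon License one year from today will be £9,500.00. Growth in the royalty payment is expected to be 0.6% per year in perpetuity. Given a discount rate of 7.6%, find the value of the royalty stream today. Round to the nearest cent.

Growing perpetuity: P = D₁ / (r − g) = £9,500.0000 / (0.076 − 0.006) = £135,714.29

£135714.29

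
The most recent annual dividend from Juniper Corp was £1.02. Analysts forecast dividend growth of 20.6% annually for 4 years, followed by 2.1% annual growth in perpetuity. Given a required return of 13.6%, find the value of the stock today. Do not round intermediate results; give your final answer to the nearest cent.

D_1 = 1.23012
D_2 = 1.48352
D_3 = 1.78913
D_4 = 2.15769
Terminal value at year 4: TV = D_4×(1+g_2)/(r−g_2) = 2.20300/0.115 = 19.15655
P_0 = D_1/(1+r)^1 + D_2/(1+r)^2 + D_3/(1+r)^3 + D_4/(1+r)^4 + TV/(1+r)^4
    = 1.08285 + 1.14958 + 1.22041 + 1.29562 + 11.50281 = 16.25127

£16.25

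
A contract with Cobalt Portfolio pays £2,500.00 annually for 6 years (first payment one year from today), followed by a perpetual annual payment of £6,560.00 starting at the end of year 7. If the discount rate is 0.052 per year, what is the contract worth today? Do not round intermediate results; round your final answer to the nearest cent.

PV of 6-year annuity: £2,500.00 × [1 − (1+0.052)^−6] / 0.052 = 12608.47175
Perpetuity value at year 6: £6,560.00 / 0.052 = 126153.84615
PV of perpetuity: 126153.84615 / (1+0.052)^6 = 93069.21629
Total PV = 12608.47175 + 93069.21629 = 105677.68803

£105677.69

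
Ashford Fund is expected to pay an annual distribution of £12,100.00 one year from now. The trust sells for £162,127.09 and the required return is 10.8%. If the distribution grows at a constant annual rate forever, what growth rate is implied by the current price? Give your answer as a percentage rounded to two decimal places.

P = D₁/(r−g) ⇒ g = r − D₁/P = 0.108 − £12,100.00/£162,127.09 = 0.033367

3.34%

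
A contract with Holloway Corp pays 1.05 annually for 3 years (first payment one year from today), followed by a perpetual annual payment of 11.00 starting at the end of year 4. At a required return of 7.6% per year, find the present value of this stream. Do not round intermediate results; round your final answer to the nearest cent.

118.91

PV of 3-year annuity: 1.05 × [1 − (1+0.076)^−3] / 0.076 = 2.72560
Perpetuity value at year 3: 11.00 / 0.076 = 144.73684
PV of perpetuity: 144.73684 / (1+0.076)^3 = 116.18292
Total PV = 2.72560 + 116.18292 = 118.90852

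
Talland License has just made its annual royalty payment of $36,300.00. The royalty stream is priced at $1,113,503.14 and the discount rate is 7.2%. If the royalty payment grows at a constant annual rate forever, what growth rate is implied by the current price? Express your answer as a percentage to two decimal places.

P = D₀(1+g)/(r−g) ⇒ P(r−g) = D₀(1+g) ⇒ g(P+D₀) = P·r − D₀
g = (P·r − D₀)/(P + D₀) = ($1,113,503.14×0.072 − $36,300.00) / ($1,113,503.14 + $36,300.00) = 0.038156

3.82%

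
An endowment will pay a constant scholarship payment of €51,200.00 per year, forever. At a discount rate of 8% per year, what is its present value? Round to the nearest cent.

Level perpetuity: PV = C / r = €51,200.00 / 0.08 = €640,000.00

€640000.00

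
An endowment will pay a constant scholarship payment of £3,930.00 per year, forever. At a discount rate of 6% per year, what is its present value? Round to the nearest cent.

Level perpetuity: PV = C / r = £3,930.00 / 0.06 = £65,500.00

£65500.00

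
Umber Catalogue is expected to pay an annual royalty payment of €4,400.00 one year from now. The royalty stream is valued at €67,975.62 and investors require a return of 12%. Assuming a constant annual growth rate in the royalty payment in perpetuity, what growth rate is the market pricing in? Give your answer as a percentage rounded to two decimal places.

P = D₁/(r−g) ⇒ g = r − D₁/P = 0.12 − €4,400.00/€67,975.62 = 0.055271

5.53%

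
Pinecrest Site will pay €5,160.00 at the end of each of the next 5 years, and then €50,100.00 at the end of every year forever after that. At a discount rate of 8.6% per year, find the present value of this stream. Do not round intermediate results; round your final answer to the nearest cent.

PV of 5-year annuity: €5,160.00 × [1 − (1+0.086)^−5] / 0.086 = 20280.65079
Perpetuity value at year 5: €50,100.00 / 0.086 = 582558.13953
PV of perpetuity: 582558.13953 / (1+0.086)^5 = 385647.16968
Total PV = 20280.65079 + 385647.16968 = 405927.82047

€405927.82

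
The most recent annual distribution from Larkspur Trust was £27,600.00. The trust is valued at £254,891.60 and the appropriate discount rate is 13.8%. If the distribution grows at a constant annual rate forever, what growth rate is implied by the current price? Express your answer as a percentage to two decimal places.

P = D₀(1+g)/(r−g) ⇒ P(r−g) = D₀(1+g) ⇒ g(P+D₀) = P·r − D₀
g = (P·r − D₀)/(P + D₀) = (£254,891.60×0.138 − £27,600.00) / (£254,891.60 + £27,600.00) = 0.026815

2.68%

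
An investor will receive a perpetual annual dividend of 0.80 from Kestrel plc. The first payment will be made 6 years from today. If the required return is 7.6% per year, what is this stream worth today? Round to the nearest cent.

7.30

Value at end of year 5: C / r = 0.80 / 0.076 = 10.5263
Discount to today: PV = 10.5263 / (1 + 0.076)^5 = 10.5263 / 1.442319 = 7.30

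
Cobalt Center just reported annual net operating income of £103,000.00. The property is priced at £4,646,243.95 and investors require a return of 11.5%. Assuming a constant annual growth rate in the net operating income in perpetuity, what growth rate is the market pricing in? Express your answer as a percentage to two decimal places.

P = D₀(1+g)/(r−g) ⇒ P(r−g) = D₀(1+g) ⇒ g(P+D₀) = P·r − D₀
g = (P·r − D₀)/(P + D₀) = (£4,646,243.95×0.115 − £103,000.00) / (£4,646,243.95 + £103,000.00) = 0.090818

9.08%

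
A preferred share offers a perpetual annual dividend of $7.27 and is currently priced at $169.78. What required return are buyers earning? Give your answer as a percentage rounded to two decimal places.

P = C/r ⇒ r = C/P = $7.27/$169.78 = 0.042820

4.28%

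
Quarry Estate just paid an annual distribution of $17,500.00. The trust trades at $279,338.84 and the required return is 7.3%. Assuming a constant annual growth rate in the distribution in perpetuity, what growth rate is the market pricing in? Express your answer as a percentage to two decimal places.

0.97%

P = D₀(1+g)/(r−g) ⇒ P(r−g) = D₀(1+g) ⇒ g(P+D₀) = P·r − D₀
g = (P·r − D₀)/(P + D₀) = ($279,338.84×0.073 − $17,500.00) / ($279,338.84 + $17,500.00) = 0.009742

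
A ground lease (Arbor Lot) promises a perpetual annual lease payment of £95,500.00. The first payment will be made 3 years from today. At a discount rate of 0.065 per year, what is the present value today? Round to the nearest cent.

£1295360.95

Value at end of year 2: C / r = £95,500.00 / 0.065 = £1,469,230.7692
Discount to today: PV = £1,469,230.7692 / (1 + 0.065)^2 = £1,469,230.7692 / 1.134225 = £1,295,360.95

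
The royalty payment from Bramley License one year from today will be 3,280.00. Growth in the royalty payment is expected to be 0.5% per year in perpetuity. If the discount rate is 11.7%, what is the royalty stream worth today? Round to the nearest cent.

29285.71

Growing perpetuity: P = D₁ / (r − g) = 3,280.0000 / (0.117 − 0.005) = 29,285.71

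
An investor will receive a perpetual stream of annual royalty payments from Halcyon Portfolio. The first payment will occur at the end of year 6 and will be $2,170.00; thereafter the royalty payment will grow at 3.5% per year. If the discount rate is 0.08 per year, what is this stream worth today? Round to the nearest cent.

Value at end of year 5: C₁ / (r − g) = $2,170.00 / (0.08 − 0.035) = $48,222.2222
Discount to today: PV = $48,222.2222 / (1 + 0.08)^5 = $48,222.2222 / 1.469328 = $32,819.23

$32819.23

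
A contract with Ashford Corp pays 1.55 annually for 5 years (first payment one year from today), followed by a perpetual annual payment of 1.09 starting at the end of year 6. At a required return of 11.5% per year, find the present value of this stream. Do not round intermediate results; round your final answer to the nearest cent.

11.16

PV of 5-year annuity: 1.55 × [1 − (1+0.115)^−5] / 0.115 = 5.65731
Perpetuity value at year 5: 1.09 / 0.115 = 9.47826
PV of perpetuity: 9.47826 / (1+0.115)^5 = 5.49989
Total PV = 5.65731 + 5.49989 = 11.15720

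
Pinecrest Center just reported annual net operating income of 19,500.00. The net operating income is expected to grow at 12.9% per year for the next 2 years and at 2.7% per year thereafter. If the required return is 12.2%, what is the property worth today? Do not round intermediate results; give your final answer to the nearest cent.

D_1 = 22015.50000
D_2 = 24855.49950
Terminal value at year 2: TV = D_2×(1+g_2)/(r−g_2) = 25526.59799/0.095 = 268701.03144
P_0 = D_1/(1+r)^1 + D_2/(1+r)^2 + TV/(1+r)^2
    = 19621.65775 + 19744.07451 + 213443.83711 = 252809.56938

252809.57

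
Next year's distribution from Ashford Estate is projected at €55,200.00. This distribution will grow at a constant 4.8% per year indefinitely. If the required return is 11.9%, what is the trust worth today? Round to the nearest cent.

Growing perpetuity: P = D₁ / (r − g) = €55,200.0000 / (0.119 − 0.048) = €777,464.79

€777464.79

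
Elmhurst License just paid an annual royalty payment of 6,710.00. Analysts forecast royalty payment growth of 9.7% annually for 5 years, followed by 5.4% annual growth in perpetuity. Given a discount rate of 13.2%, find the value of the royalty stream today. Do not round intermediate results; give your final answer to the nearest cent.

108057.64

D_1 = 7360.87000
D_2 = 8074.87439
D_3 = 8858.13721
D_4 = 9717.37651
D_5 = 10659.96204
Terminal value at year 5: TV = D_5×(1+g_2)/(r−g_2) = 11235.59999/0.078 = 144046.15368
P_0 = D_1/(1+r)^1 + D_2/(1+r)^2 + D_3/(1+r)^3 + D_4/(1+r)^4 + D_5/(1+r)^5 + TV/(1+r)^5
    = 6502.53534 + 6301.48521 + 6106.65131 + 5917.84142 + 5734.86929 + 77494.25937 = 108057.64193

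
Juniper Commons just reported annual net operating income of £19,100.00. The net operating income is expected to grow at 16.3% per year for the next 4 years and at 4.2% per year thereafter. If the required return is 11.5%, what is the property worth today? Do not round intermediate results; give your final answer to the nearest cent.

£407683.07

D_1 = 22213.30000
D_2 = 25834.06790
D_3 = 30045.02097
D_4 = 34942.35939
Terminal value at year 4: TV = D_4×(1+g_2)/(r−g_2) = 36409.93848/0.073 = 498766.28054
P_0 = D_1/(1+r)^1 + D_2/(1+r)^2 + D_3/(1+r)^3 + D_4/(1+r)^4 + TV/(1+r)^4
    = 19922.24215 + 20779.88128 + 21674.44119 + 22607.51130 + 322698.99694 = 407683.07286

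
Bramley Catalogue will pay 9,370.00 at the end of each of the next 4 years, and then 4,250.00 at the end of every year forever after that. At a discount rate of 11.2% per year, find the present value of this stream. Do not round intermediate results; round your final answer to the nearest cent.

53763.36

PV of 4-year annuity: 9,370.00 × [1 − (1+0.112)^−4] / 0.112 = 28946.21625
Perpetuity value at year 4: 4,250.00 / 0.112 = 37946.42857
PV of perpetuity: 37946.42857 / (1+0.112)^4 = 24817.14158
Total PV = 28946.21625 + 24817.14158 = 53763.35784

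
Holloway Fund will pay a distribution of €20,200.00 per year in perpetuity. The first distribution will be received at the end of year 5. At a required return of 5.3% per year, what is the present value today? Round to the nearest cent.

Value at end of year 4: C / r = €20,200.00 / 0.053 = €381,132.0755
Discount to today: PV = €381,132.0755 / (1 + 0.053)^4 = €381,132.0755 / 1.229457 = €310,000.23

€310000.23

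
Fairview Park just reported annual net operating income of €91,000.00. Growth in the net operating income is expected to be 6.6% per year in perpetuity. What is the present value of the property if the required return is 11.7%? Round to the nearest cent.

D₁ = D₀ × (1 + g) = €91,000.00 × 1.066 = €97,006.0000
Growing perpetuity: P = D₁ / (r − g) = €97,006.0000 / (0.117 − 0.066) = €1,902,078.43

€1902078.43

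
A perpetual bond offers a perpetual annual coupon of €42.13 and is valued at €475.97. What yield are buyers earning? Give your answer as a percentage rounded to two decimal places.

P = C/r ⇒ r = C/P = €42.13/€475.97 = 0.088514

8.85%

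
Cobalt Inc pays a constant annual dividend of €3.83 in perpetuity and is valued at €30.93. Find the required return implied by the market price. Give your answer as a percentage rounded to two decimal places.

12.38%

P = C/r ⇒ r = C/P = €3.83/€30.93 = 0.123828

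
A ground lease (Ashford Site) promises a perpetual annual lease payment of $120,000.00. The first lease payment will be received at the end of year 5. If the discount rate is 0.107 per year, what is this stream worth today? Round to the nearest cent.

Value at end of year 4: C / r = $120,000.00 / 0.107 = $1,121,495.3271
Discount to today: PV = $1,121,495.3271 / (1 + 0.107)^4 = $1,121,495.3271 / 1.501725 = $746,804.60

$746804.60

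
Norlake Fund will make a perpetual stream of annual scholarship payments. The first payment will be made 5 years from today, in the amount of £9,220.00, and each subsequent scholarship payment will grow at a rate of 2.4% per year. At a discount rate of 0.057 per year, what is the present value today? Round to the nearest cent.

£223829.35

Value at end of year 4: C₁ / (r − g) = £9,220.00 / (0.057 − 0.024) = £279,393.9394
Discount to today: PV = £279,393.9394 / (1 + 0.057)^4 = £279,393.9394 / 1.248245 = £223,829.35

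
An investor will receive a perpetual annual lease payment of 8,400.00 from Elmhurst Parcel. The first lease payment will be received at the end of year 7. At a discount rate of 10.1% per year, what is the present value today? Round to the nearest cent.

46691.09

Value at end of year 6: C / r = 8,400.00 / 0.101 = 83,168.3168
Discount to today: PV = 83,168.3168 / (1 + 0.101)^6 = 83,168.3168 / 1.781246 = 46,691.09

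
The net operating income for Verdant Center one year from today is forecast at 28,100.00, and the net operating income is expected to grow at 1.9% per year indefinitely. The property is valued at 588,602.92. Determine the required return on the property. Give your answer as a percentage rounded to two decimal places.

P = D₁/(r − g) ⇒ r = D₁/P + g = 28,100.0000/588,602.92 + 0.019 = 0.047740 + 0.019 = 0.066740

6.67%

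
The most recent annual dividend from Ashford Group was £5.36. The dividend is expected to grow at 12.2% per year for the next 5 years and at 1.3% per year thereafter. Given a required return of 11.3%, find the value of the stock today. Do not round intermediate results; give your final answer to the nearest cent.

D_1 = 6.01392
D_2 = 6.74762
D_3 = 7.57083
D_4 = 8.49447
D_5 = 9.53079
Terminal value at year 5: TV = D_5×(1+g_2)/(r−g_2) = 9.65469/0.1 = 96.54694
P_0 = D_1/(1+r)^1 + D_2/(1+r)^2 + D_3/(1+r)^3 + D_4/(1+r)^4 + D_5/(1+r)^5 + TV/(1+r)^5
    = 5.40334 + 5.44704 + 5.49108 + 5.53548 + 5.58024 + 56.52788 = 83.98507

£83.99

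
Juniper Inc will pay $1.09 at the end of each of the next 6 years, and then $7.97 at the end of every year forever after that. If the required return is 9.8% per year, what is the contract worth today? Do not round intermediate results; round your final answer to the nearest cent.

$51.19

PV of 6-year annuity: $1.09 × [1 − (1+0.098)^−6] / 0.098 = 4.77519
Perpetuity value at year 6: $7.97 / 0.098 = 81.32653
PV of perpetuity: 81.32653 / (1+0.098)^6 = 46.41071
Total PV = 4.77519 + 46.41071 = 51.18590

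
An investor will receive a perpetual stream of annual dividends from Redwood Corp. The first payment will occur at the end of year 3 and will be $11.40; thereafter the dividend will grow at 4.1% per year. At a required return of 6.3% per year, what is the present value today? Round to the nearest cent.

$458.58

Value at end of year 2: C₁ / (r − g) = $11.40 / (0.063 − 0.041) = $518.1818
Discount to today: PV = $518.1818 / (1 + 0.063)^2 = $518.1818 / 1.129969 = $458.58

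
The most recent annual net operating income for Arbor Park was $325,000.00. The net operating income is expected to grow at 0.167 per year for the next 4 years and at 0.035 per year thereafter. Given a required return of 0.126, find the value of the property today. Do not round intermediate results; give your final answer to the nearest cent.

$5687659.93

D_1 = 379275.00000
D_2 = 442613.92500
D_3 = 516530.45048
D_4 = 602791.03570
Terminal value at year 4: TV = D_4×(1+g_2)/(r−g_2) = 623888.72195/0.091 = 6855920.02147
P_0 = D_1/(1+r)^1 + D_2/(1+r)^2 + D_3/(1+r)^3 + D_4/(1+r)^4 + TV/(1+r)^4
    = 336833.92540 + 349098.74862 + 361810.15953 + 374984.41934 + 4264932.68149 = 5687659.93438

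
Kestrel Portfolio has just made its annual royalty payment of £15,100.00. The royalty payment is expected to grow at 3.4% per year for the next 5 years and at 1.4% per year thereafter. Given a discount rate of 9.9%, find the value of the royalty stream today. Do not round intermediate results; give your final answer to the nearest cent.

£195918.10

D_1 = 15613.40000
D_2 = 16144.25560
D_3 = 16693.16029
D_4 = 17260.72774
D_5 = 17847.59248
Terminal value at year 5: TV = D_5×(1+g_2)/(r−g_2) = 18097.45878/0.085 = 212911.27974
P_0 = D_1/(1+r)^1 + D_2/(1+r)^2 + D_3/(1+r)^3 + D_4/(1+r)^4 + D_5/(1+r)^5 + TV/(1+r)^5
    = 14206.91538 + 13366.65196 + 12576.08564 + 11832.27712 + 11132.46091 + 132803.71019 = 195918.10120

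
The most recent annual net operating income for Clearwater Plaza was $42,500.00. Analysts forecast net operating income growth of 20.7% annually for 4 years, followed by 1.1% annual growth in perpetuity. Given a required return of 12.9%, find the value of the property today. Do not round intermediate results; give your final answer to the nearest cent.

$677138.05

D_1 = 51297.50000
D_2 = 61916.08250
D_3 = 74732.71158
D_4 = 90202.38287
Terminal value at year 4: TV = D_4×(1+g_2)/(r−g_2) = 91194.60909/0.118 = 772835.67022
P_0 = D_1/(1+r)^1 + D_2/(1+r)^2 + D_3/(1+r)^3 + D_4/(1+r)^4 + TV/(1+r)^4
    = 45436.22675 + 48575.31062 + 51931.26653 + 55519.07768 + 475676.16557 = 677138.04715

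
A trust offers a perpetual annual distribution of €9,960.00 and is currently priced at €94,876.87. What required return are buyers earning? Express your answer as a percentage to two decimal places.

P = C/r ⇒ r = C/P = €9,960.00/€94,876.87 = 0.104978

10.50%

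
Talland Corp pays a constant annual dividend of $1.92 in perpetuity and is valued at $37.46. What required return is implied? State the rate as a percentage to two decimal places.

P = C/r ⇒ r = C/P = $1.92/$37.46 = 0.051255

5.13%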